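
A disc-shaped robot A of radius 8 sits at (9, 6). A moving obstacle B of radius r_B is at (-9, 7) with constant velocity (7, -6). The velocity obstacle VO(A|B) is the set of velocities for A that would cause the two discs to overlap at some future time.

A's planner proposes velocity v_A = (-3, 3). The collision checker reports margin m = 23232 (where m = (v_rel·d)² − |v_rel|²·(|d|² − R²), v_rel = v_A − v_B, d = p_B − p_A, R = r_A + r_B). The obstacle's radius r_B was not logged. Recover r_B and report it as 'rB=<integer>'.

m = 23232
d = (-18, 1);  v_rel = (-10, 9),  |v_rel|² = 181
v_rel×d = (-10)·(1) − (9)·(-18) = 152
since m = R²·181 − 152²:  R² = (23104 + 23232) / 181 = 256
R = √256 = 16  ⇒  r_B = 16 − 8 = 8

rB=8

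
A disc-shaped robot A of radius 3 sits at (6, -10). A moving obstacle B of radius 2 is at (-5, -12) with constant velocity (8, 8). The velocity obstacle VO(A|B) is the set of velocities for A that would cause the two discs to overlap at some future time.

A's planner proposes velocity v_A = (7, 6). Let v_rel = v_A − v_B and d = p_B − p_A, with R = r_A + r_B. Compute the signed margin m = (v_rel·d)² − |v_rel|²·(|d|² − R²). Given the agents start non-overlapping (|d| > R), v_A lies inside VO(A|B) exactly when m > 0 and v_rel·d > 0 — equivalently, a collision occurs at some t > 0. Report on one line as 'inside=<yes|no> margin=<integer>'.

d = (-11, -2),  |d|² = 125;  R = 3+2 = 5,  c = 125−5² = 100
v_rel = (-1, -2),  |v_rel|² = 5;  v_rel·d = (-1)·(-11) + (-2)·(-2) = 15
5·t² − 30·t + 100 = 0  ⇒  m = 15² − 5·100 = -275
m = -275 < 0,  v_rel·d = 15 > 0  ⇒  outside

inside=no margin=-275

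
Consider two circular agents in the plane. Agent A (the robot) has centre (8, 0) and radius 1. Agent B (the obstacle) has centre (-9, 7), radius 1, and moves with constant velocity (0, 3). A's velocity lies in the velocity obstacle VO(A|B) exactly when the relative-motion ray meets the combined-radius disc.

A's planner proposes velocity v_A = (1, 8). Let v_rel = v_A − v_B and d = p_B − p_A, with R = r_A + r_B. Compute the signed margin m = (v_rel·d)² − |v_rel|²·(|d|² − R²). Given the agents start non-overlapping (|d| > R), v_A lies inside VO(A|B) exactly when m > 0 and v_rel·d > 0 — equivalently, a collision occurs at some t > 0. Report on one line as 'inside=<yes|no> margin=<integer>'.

d = (-17, 7),  |d|² = 338;  R = 1+1 = 2,  c = 338−2² = 334
v_rel = (1, 5),  |v_rel|² = 26;  v_rel·d = (1)·(-17) + (5)·(7) = 18
26·t² − 36·t + 334 = 0  ⇒  m = 18² − 26·334 = -8360
m = -8360 < 0,  v_rel·d = 18 > 0  ⇒  outside

inside=no margin=-8360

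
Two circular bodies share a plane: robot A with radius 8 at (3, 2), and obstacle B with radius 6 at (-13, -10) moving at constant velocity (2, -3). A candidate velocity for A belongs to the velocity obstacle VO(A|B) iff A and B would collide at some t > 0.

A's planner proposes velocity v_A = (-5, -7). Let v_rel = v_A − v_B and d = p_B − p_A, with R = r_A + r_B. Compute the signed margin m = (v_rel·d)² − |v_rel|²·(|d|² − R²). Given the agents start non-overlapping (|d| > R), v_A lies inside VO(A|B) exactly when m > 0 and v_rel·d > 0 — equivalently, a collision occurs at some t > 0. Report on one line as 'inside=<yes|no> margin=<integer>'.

d = (-16, -12),  |d|² = 400;  R = 8+6 = 14,  c = 400−14² = 204
v_rel = (-7, -4),  |v_rel|² = 65;  v_rel·d = (-7)·(-16) + (-4)·(-12) = 160
65·t² − 320·t + 204 = 0  ⇒  m = 160² − 65·204 = 12340
m = 12340 > 0,  v_rel·d = 160 > 0  ⇒  inside

inside=yes margin=12340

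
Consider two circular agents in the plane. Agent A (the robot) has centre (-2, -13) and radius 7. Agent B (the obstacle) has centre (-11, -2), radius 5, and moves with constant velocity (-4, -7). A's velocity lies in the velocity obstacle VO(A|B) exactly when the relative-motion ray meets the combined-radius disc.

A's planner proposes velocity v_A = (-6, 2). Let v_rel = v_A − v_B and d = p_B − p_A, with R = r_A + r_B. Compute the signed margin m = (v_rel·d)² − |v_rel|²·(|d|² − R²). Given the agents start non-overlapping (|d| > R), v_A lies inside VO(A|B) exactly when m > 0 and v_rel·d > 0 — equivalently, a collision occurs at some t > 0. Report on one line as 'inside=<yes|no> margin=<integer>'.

d = (-9, 11),  |d|² = 202;  R = 7+5 = 12,  c = 202−12² = 58
v_rel = (-2, 9),  |v_rel|² = 85;  v_rel·d = (-2)·(-9) + (9)·(11) = 117
85·t² − 234·t + 58 = 0  ⇒  m = 117² − 85·58 = 8759
m = 8759 > 0,  v_rel·d = 117 > 0  ⇒  inside

inside=yes margin=8759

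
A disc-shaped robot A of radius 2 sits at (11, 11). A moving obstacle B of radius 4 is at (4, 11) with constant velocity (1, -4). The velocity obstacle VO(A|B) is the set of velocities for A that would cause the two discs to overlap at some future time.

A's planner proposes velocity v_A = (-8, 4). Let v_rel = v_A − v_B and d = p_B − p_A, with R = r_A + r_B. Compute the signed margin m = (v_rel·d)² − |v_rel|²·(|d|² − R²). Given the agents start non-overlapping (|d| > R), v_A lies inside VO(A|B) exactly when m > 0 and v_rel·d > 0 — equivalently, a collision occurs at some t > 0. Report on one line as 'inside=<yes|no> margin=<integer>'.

d = (-7, 0),  |d|² = 49;  R = 2+4 = 6,  c = 49−6² = 13
v_rel = (-9, 8),  |v_rel|² = 145;  v_rel·d = (-9)·(-7) + (8)·(0) = 63
145·t² − 126·t + 13 = 0  ⇒  m = 63² − 145·13 = 2084
m = 2084 > 0,  v_rel·d = 63 > 0  ⇒  inside

inside=yes margin=2084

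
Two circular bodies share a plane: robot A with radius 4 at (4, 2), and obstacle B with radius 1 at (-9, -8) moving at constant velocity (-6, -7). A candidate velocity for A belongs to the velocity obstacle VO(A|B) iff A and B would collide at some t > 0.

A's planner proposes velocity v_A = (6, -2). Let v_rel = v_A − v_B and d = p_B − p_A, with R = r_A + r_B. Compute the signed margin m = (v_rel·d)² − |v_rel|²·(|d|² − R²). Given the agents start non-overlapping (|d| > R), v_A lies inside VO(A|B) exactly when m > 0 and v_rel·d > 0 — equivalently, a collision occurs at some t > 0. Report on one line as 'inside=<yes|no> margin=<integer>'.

d = (-13, -10),  |d|² = 269;  R = 4+1 = 5,  c = 269−5² = 244
v_rel = (12, 5),  |v_rel|² = 169;  v_rel·d = (12)·(-13) + (5)·(-10) = -206
169·t² + 412·t + 244 = 0  ⇒  m = (-206)² − 169·244 = 1200
m = 1200 > 0,  v_rel·d = -206 < 0  ⇒  outside

inside=no margin=1200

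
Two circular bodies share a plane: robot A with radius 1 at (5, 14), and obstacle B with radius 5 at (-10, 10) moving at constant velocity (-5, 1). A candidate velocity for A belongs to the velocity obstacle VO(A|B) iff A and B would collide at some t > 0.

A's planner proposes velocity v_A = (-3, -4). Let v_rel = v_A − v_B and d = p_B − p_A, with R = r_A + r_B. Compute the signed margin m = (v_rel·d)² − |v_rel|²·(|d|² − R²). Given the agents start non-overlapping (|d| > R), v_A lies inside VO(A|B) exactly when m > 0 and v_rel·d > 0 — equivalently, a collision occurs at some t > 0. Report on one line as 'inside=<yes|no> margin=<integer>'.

d = (-15, -4),  |d|² = 241;  R = 1+5 = 6,  c = 241−6² = 205
v_rel = (2, -5),  |v_rel|² = 29;  v_rel·d = (2)·(-15) + (-5)·(-4) = -10
29·t² + 20·t + 205 = 0  ⇒  m = (-10)² − 29·205 = -5845
m = -5845 < 0,  v_rel·d = -10 < 0  ⇒  outside

inside=no margin=-5845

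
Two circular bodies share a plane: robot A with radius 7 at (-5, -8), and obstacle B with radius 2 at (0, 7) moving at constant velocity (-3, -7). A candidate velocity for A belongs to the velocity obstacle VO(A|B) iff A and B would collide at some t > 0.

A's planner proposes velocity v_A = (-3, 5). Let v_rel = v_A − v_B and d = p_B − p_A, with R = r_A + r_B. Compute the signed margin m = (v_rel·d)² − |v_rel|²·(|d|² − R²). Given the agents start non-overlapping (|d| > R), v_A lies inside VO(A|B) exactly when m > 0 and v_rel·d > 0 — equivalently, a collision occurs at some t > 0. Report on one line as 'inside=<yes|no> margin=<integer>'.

d = (5, 15),  |d|² = 250;  R = 7+2 = 9,  c = 250−9² = 169
v_rel = (0, 12),  |v_rel|² = 144;  v_rel·d = (0)·(5) + (12)·(15) = 180
144·t² − 360·t + 169 = 0  ⇒  m = 180² − 144·169 = 8064
m = 8064 > 0,  v_rel·d = 180 > 0  ⇒  inside

inside=yes margin=8064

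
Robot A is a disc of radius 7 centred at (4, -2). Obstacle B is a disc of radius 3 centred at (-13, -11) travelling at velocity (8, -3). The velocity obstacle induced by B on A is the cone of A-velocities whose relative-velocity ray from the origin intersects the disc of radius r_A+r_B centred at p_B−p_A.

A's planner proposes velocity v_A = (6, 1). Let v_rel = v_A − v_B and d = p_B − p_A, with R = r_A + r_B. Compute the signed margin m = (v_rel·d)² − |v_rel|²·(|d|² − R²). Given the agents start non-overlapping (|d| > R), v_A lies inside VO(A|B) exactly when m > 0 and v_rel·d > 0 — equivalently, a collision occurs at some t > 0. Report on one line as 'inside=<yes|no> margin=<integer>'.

d = (-17, -9),  |d|² = 370;  R = 7+3 = 10,  c = 370−10² = 270
v_rel = (-2, 4),  |v_rel|² = 20;  v_rel·d = (-2)·(-17) + (4)·(-9) = -2
20·t² + 4·t + 270 = 0  ⇒  m = (-2)² − 20·270 = -5396
m = -5396 < 0,  v_rel·d = -2 < 0  ⇒  outside

inside=no margin=-5396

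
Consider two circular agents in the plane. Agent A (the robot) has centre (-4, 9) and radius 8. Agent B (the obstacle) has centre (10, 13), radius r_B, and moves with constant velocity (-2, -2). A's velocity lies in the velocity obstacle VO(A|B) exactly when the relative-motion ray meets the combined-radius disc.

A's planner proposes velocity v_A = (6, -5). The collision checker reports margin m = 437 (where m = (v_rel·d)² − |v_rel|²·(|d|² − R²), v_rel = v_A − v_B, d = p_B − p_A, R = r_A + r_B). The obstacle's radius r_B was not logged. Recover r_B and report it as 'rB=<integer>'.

m = 437
d = (14, 4);  v_rel = (8, -3),  |v_rel|² = 73
v_rel×d = (8)·(4) − (-3)·(14) = 74
since m = R²·73 − 74²:  R² = (5476 + 437) / 73 = 81
R = √81 = 9  ⇒  r_B = 9 − 8 = 1

rB=1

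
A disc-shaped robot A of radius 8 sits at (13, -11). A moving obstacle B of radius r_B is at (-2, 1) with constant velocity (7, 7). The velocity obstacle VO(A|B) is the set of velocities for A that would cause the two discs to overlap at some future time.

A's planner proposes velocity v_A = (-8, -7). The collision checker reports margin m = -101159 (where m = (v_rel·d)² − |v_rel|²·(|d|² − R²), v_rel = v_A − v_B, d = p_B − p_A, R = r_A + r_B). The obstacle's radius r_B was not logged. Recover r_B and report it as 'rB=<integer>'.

m = -101159
d = (-15, 12);  v_rel = (-15, -14),  |v_rel|² = 421
v_rel×d = (-15)·(12) − (-14)·(-15) = -390
since m = R²·421 − (-390)²:  R² = (152100 + -101159) / 421 = 121
R = √121 = 11  ⇒  r_B = 11 − 8 = 3

rB=3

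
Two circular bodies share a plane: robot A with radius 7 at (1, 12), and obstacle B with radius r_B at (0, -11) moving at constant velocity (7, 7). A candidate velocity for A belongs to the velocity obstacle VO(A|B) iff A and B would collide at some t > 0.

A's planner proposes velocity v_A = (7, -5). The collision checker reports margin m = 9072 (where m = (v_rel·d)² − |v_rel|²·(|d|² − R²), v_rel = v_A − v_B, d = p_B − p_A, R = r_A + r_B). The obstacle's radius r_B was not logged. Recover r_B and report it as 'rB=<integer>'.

m = 9072
d = (-1, -23);  v_rel = (0, -12),  |v_rel|² = 144
v_rel×d = (0)·(-23) − (-12)·(-1) = -12
since m = R²·144 − (-12)²:  R² = (144 + 9072) / 144 = 64
R = √64 = 8  ⇒  r_B = 8 − 7 = 1

rB=1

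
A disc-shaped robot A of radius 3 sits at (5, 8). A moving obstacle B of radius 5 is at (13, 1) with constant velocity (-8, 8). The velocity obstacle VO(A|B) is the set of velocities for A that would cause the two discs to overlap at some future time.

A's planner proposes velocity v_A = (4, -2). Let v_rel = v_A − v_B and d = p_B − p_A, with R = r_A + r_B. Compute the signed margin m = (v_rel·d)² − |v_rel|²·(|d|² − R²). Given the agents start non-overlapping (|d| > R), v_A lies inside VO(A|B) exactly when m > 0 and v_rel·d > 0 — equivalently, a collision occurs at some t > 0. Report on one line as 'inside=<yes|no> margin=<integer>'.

d = (8, -7),  |d|² = 113;  R = 3+5 = 8,  c = 113−8² = 49
v_rel = (12, -10),  |v_rel|² = 244;  v_rel·d = (12)·(8) + (-10)·(-7) = 166
244·t² − 332·t + 49 = 0  ⇒  m = 166² − 244·49 = 15600
m = 15600 > 0,  v_rel·d = 166 > 0  ⇒  inside

inside=yes margin=15600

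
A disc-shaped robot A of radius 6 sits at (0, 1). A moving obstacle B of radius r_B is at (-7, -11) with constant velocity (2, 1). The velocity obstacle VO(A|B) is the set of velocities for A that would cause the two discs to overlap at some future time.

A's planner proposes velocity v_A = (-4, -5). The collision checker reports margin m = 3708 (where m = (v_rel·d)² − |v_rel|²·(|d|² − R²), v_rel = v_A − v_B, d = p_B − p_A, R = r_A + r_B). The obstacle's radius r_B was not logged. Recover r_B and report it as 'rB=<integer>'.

m = 3708
d = (-7, -12);  v_rel = (-6, -6),  |v_rel|² = 72
v_rel×d = (-6)·(-12) − (-6)·(-7) = 30
since m = R²·72 − 30²:  R² = (900 + 3708) / 72 = 64
R = √64 = 8  ⇒  r_B = 8 − 6 = 2

rB=2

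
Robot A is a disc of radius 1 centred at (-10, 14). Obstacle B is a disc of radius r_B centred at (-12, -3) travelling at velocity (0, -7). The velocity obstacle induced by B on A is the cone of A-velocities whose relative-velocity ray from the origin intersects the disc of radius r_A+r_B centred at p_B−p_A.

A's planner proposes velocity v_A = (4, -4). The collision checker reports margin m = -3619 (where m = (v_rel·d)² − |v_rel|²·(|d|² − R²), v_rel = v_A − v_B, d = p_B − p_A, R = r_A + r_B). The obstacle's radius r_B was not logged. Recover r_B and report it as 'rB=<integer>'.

m = -3619
d = (-2, -17);  v_rel = (4, 3),  |v_rel|² = 25
v_rel×d = (4)·(-17) − (3)·(-2) = -62
since m = R²·25 − (-62)²:  R² = (3844 + -3619) / 25 = 9
R = √9 = 3  ⇒  r_B = 3 − 1 = 2

rB=2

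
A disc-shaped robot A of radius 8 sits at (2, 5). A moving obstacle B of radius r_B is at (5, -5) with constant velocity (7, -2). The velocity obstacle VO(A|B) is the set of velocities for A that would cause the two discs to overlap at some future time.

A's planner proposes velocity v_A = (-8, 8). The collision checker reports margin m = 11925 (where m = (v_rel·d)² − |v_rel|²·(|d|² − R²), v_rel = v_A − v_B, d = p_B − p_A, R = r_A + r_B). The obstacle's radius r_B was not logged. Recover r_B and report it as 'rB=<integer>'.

m = 11925
d = (3, -10);  v_rel = (-15, 10),  |v_rel|² = 325
v_rel×d = (-15)·(-10) − (10)·(3) = 120
since m = R²·325 − 120²:  R² = (14400 + 11925) / 325 = 81
R = √81 = 9  ⇒  r_B = 9 − 8 = 1

rB=1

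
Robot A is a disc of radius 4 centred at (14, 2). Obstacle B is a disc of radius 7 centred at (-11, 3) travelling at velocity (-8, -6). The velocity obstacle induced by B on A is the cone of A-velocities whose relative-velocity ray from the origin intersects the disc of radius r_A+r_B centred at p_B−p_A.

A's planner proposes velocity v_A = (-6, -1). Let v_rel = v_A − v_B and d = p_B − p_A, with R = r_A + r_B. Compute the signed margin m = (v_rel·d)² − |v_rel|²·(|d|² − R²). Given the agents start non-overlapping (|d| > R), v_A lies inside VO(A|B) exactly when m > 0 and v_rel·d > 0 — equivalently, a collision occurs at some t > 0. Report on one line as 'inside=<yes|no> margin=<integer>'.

d = (-25, 1),  |d|² = 626;  R = 4+7 = 11,  c = 626−11² = 505
v_rel = (2, 5),  |v_rel|² = 29;  v_rel·d = (2)·(-25) + (5)·(1) = -45
29·t² + 90·t + 505 = 0  ⇒  m = (-45)² − 29·505 = -12620
m = -12620 < 0,  v_rel·d = -45 < 0  ⇒  outside

inside=no margin=-12620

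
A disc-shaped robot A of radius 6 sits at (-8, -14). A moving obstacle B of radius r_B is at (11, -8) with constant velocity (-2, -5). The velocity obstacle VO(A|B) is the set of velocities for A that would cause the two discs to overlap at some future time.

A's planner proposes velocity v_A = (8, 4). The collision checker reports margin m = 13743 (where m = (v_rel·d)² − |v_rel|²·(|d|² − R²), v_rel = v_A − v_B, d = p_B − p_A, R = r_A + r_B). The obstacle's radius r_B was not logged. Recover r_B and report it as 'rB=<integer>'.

m = 13743
d = (19, 6);  v_rel = (10, 9),  |v_rel|² = 181
v_rel×d = (10)·(6) − (9)·(19) = -111
since m = R²·181 − (-111)²:  R² = (12321 + 13743) / 181 = 144
R = √144 = 12  ⇒  r_B = 12 − 6 = 6

rB=6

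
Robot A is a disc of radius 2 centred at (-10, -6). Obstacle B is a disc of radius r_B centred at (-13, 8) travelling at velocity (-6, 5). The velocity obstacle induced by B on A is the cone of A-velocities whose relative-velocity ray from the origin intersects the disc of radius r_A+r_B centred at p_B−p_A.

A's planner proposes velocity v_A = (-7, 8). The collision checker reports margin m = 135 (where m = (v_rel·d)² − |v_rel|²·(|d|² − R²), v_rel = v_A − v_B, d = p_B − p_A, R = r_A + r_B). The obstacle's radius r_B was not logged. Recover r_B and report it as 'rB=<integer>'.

m = 135
d = (-3, 14);  v_rel = (-1, 3),  |v_rel|² = 10
v_rel×d = (-1)·(14) − (3)·(-3) = -5
since m = R²·10 − (-5)²:  R² = (25 + 135) / 10 = 16
R = √16 = 4  ⇒  r_B = 4 − 2 = 2

rB=2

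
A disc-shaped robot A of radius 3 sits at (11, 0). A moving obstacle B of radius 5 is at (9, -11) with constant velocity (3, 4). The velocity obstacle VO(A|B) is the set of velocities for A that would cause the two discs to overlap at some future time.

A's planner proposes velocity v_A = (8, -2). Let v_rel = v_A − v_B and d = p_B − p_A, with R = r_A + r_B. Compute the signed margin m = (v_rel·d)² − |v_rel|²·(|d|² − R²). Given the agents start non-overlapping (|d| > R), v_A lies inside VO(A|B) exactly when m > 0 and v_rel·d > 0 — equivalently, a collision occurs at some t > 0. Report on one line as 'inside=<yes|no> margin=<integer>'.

d = (-2, -11),  |d|² = 125;  R = 3+5 = 8,  c = 125−8² = 61
v_rel = (5, -6),  |v_rel|² = 61;  v_rel·d = (5)·(-2) + (-6)·(-11) = 56
61·t² − 112·t + 61 = 0  ⇒  m = 56² − 61·61 = -585
m = -585 < 0,  v_rel·d = 56 > 0  ⇒  outside

inside=no margin=-585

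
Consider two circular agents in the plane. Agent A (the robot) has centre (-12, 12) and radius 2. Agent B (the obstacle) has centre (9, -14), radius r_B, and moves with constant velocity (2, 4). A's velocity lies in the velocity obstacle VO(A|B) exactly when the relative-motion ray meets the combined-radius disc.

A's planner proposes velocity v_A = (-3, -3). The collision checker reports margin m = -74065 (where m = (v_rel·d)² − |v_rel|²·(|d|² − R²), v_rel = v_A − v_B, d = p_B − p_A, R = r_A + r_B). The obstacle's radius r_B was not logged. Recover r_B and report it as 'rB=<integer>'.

m = -74065
d = (21, -26);  v_rel = (-5, -7),  |v_rel|² = 74
v_rel×d = (-5)·(-26) − (-7)·(21) = 277
since m = R²·74 − 277²:  R² = (76729 + -74065) / 74 = 36
R = √36 = 6  ⇒  r_B = 6 − 2 = 4

rB=4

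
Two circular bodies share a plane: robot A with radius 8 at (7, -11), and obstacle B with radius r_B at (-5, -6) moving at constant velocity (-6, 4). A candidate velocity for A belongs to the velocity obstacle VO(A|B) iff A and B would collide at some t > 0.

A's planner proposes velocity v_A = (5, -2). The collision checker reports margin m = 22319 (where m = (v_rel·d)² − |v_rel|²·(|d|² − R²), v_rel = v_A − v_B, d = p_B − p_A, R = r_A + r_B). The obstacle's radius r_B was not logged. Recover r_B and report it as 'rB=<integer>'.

m = 22319
d = (-12, 5);  v_rel = (11, -6),  |v_rel|² = 157
v_rel×d = (11)·(5) − (-6)·(-12) = -17
since m = R²·157 − (-17)²:  R² = (289 + 22319) / 157 = 144
R = √144 = 12  ⇒  r_B = 12 − 8 = 4

rB=4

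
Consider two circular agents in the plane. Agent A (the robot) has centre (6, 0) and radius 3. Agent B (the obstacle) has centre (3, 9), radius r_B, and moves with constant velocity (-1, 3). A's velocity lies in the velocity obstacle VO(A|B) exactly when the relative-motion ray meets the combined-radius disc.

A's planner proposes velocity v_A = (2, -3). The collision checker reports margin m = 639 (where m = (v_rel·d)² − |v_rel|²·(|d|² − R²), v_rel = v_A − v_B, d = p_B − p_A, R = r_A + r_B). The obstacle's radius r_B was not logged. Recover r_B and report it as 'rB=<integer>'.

m = 639
d = (-3, 9);  v_rel = (3, -6),  |v_rel|² = 45
v_rel×d = (3)·(9) − (-6)·(-3) = 9
since m = R²·45 − 9²:  R² = (81 + 639) / 45 = 16
R = √16 = 4  ⇒  r_B = 4 − 3 = 1

rB=1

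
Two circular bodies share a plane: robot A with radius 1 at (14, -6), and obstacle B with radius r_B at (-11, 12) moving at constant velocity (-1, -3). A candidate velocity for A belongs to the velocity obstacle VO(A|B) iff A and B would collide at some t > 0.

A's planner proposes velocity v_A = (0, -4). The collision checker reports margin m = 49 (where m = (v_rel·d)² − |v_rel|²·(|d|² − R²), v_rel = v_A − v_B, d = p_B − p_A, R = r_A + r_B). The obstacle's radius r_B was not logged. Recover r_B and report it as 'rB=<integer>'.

m = 49
d = (-25, 18);  v_rel = (1, -1),  |v_rel|² = 2
v_rel×d = (1)·(18) − (-1)·(-25) = -7
since m = R²·2 − (-7)²:  R² = (49 + 49) / 2 = 49
R = √49 = 7  ⇒  r_B = 7 − 1 = 6

rB=6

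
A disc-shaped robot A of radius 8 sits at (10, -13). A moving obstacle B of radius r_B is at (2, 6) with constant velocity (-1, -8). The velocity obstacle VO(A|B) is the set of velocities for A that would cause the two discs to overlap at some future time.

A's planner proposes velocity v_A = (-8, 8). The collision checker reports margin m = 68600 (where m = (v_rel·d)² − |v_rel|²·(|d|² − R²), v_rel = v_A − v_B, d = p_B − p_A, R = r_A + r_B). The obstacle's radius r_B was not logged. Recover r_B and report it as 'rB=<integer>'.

m = 68600
d = (-8, 19);  v_rel = (-7, 16),  |v_rel|² = 305
v_rel×d = (-7)·(19) − (16)·(-8) = -5
since m = R²·305 − (-5)²:  R² = (25 + 68600) / 305 = 225
R = √225 = 15  ⇒  r_B = 15 − 8 = 7

rB=7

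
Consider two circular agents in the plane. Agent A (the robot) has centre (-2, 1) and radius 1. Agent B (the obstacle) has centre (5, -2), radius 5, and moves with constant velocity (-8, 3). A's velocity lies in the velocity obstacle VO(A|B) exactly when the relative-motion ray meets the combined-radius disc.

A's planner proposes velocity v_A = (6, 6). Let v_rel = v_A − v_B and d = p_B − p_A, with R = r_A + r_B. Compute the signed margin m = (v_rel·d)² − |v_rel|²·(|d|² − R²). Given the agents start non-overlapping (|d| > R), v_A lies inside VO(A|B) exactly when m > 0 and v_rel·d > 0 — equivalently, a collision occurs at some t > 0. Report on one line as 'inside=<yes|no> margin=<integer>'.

d = (7, -3),  |d|² = 58;  R = 1+5 = 6,  c = 58−6² = 22
v_rel = (14, 3),  |v_rel|² = 205;  v_rel·d = (14)·(7) + (3)·(-3) = 89
205·t² − 178·t + 22 = 0  ⇒  m = 89² − 205·22 = 3411
m = 3411 > 0,  v_rel·d = 89 > 0  ⇒  inside

inside=yes margin=3411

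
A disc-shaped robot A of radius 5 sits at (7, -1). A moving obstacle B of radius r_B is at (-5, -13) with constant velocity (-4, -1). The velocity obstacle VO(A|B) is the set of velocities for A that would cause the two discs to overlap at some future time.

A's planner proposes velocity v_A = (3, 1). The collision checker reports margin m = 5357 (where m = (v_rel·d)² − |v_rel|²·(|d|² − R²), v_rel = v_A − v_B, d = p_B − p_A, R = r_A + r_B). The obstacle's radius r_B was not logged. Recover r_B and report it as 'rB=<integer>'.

m = 5357
d = (-12, -12);  v_rel = (7, 2),  |v_rel|² = 53
v_rel×d = (7)·(-12) − (2)·(-12) = -60
since m = R²·53 − (-60)²:  R² = (3600 + 5357) / 53 = 169
R = √169 = 13  ⇒  r_B = 13 − 5 = 8

rB=8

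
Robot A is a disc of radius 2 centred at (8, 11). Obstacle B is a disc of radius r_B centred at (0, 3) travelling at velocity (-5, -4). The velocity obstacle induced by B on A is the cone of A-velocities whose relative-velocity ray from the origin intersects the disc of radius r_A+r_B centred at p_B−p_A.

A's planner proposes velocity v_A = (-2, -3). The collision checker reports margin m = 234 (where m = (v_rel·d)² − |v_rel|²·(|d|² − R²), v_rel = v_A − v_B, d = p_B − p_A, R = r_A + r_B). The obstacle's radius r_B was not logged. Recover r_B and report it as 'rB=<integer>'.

m = 234
d = (-8, -8);  v_rel = (3, 1),  |v_rel|² = 10
v_rel×d = (3)·(-8) − (1)·(-8) = -16
since m = R²·10 − (-16)²:  R² = (256 + 234) / 10 = 49
R = √49 = 7  ⇒  r_B = 7 − 2 = 5

rB=5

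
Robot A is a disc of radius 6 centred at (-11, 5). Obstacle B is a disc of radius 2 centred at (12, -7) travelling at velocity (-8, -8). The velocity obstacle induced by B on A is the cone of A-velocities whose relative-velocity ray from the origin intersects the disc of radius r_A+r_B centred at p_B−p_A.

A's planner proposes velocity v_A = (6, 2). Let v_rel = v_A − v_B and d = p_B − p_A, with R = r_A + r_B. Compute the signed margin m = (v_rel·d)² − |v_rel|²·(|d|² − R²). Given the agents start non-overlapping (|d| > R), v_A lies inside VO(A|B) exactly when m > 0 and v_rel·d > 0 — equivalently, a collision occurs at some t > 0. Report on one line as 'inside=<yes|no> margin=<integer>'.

d = (23, -12),  |d|² = 673;  R = 6+2 = 8,  c = 673−8² = 609
v_rel = (14, 10),  |v_rel|² = 296;  v_rel·d = (14)·(23) + (10)·(-12) = 202
296·t² − 404·t + 609 = 0  ⇒  m = 202² − 296·609 = -139460
m = -139460 < 0,  v_rel·d = 202 > 0  ⇒  outside

inside=no margin=-139460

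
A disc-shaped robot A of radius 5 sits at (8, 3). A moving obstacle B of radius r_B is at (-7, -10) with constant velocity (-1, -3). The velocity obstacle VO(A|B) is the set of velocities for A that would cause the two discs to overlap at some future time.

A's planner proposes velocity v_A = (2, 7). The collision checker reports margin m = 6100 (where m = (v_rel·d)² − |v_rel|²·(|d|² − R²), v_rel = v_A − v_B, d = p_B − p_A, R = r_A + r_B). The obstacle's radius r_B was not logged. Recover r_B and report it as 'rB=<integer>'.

m = 6100
d = (-15, -13);  v_rel = (3, 10),  |v_rel|² = 109
v_rel×d = (3)·(-13) − (10)·(-15) = 111
since m = R²·109 − 111²:  R² = (12321 + 6100) / 109 = 169
R = √169 = 13  ⇒  r_B = 13 − 5 = 8

rB=8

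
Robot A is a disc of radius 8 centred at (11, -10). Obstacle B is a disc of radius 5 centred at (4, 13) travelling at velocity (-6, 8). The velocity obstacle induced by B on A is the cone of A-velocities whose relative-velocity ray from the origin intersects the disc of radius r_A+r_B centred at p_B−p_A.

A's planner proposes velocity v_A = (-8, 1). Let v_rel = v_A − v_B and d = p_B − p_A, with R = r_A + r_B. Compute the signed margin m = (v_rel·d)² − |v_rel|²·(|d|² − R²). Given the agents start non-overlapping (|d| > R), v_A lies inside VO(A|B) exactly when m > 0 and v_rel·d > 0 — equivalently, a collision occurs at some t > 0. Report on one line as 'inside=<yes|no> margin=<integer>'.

d = (-7, 23),  |d|² = 578;  R = 8+5 = 13,  c = 578−13² = 409
v_rel = (-2, -7),  |v_rel|² = 53;  v_rel·d = (-2)·(-7) + (-7)·(23) = -147
53·t² + 294·t + 409 = 0  ⇒  m = (-147)² − 53·409 = -68
m = -68 < 0,  v_rel·d = -147 < 0  ⇒  outside

inside=no margin=-68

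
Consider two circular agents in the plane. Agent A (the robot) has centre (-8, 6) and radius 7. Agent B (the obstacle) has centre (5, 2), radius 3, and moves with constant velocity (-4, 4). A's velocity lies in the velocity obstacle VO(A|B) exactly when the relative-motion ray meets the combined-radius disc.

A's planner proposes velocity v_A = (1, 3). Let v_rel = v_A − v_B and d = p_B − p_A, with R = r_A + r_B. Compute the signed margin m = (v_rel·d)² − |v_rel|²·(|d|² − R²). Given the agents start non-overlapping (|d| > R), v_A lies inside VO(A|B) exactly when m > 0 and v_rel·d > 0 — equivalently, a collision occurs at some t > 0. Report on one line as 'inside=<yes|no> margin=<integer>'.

d = (13, -4),  |d|² = 185;  R = 7+3 = 10,  c = 185−10² = 85
v_rel = (5, -1),  |v_rel|² = 26;  v_rel·d = (5)·(13) + (-1)·(-4) = 69
26·t² − 138·t + 85 = 0  ⇒  m = 69² − 26·85 = 2551
m = 2551 > 0,  v_rel·d = 69 > 0  ⇒  inside

inside=yes margin=2551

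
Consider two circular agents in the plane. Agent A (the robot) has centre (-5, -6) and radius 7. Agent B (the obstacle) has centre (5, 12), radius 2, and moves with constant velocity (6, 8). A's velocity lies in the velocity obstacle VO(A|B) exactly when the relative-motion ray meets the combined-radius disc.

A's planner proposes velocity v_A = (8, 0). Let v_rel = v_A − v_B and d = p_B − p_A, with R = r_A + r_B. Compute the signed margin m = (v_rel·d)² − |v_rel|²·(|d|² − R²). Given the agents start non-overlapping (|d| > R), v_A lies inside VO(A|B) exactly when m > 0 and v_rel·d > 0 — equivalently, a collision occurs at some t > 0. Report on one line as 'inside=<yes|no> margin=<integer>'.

d = (10, 18),  |d|² = 424;  R = 7+2 = 9,  c = 424−9² = 343
v_rel = (2, -8),  |v_rel|² = 68;  v_rel·d = (2)·(10) + (-8)·(18) = -124
68·t² + 248·t + 343 = 0  ⇒  m = (-124)² − 68·343 = -7948
m = -7948 < 0,  v_rel·d = -124 < 0  ⇒  outside

inside=no margin=-7948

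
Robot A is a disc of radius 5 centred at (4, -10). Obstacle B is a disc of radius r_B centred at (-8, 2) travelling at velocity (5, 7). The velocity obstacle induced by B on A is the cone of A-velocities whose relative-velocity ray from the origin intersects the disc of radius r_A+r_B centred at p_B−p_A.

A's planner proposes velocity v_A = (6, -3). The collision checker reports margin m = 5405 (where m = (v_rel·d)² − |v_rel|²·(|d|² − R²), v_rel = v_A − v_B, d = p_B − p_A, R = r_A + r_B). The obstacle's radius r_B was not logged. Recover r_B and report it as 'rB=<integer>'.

m = 5405
d = (-12, 12);  v_rel = (1, -10),  |v_rel|² = 101
v_rel×d = (1)·(12) − (-10)·(-12) = -108
since m = R²·101 − (-108)²:  R² = (11664 + 5405) / 101 = 169
R = √169 = 13  ⇒  r_B = 13 − 5 = 8

rB=8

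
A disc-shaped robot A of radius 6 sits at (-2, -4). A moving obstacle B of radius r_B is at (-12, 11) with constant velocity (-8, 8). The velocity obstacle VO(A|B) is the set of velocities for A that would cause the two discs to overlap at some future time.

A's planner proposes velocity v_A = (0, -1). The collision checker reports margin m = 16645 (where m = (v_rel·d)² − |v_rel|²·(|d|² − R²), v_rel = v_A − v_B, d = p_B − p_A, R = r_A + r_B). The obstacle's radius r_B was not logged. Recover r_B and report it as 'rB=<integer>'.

m = 16645
d = (-10, 15);  v_rel = (8, -9),  |v_rel|² = 145
v_rel×d = (8)·(15) − (-9)·(-10) = 30
since m = R²·145 − 30²:  R² = (900 + 16645) / 145 = 121
R = √121 = 11  ⇒  r_B = 11 − 6 = 5

rB=5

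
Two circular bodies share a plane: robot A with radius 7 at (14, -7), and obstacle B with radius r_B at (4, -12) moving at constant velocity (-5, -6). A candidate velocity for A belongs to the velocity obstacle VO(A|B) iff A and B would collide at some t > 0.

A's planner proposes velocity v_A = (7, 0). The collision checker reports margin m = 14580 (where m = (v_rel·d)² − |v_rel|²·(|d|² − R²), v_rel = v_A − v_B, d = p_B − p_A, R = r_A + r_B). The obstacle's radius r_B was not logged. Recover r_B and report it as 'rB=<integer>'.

m = 14580
d = (-10, -5);  v_rel = (12, 6),  |v_rel|² = 180
v_rel×d = (12)·(-5) − (6)·(-10) = 0
since m = R²·180 − 0²:  R² = (0 + 14580) / 180 = 81
R = √81 = 9  ⇒  r_B = 9 − 7 = 2

rB=2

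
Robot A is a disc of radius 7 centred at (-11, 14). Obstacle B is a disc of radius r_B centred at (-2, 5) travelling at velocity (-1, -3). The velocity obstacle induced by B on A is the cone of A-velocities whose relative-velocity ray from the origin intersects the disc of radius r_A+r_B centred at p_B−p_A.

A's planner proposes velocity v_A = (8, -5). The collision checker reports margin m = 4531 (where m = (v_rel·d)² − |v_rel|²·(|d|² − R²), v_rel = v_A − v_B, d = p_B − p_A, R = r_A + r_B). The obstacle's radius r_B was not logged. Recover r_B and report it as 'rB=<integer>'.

m = 4531
d = (9, -9);  v_rel = (9, -2),  |v_rel|² = 85
v_rel×d = (9)·(-9) − (-2)·(9) = -63
since m = R²·85 − (-63)²:  R² = (3969 + 4531) / 85 = 100
R = √100 = 10  ⇒  r_B = 10 − 7 = 3

rB=3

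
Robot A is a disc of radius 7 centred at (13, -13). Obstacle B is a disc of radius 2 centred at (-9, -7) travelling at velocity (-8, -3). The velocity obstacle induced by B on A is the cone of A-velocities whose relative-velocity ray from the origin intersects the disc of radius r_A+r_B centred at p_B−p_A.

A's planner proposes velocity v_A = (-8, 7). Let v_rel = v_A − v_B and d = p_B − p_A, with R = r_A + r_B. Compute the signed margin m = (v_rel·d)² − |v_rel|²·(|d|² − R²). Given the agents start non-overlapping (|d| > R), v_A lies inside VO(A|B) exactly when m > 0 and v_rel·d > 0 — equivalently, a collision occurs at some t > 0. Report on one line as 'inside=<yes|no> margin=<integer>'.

d = (-22, 6),  |d|² = 520;  R = 7+2 = 9,  c = 520−9² = 439
v_rel = (0, 10),  |v_rel|² = 100;  v_rel·d = (0)·(-22) + (10)·(6) = 60
100·t² − 120·t + 439 = 0  ⇒  m = 60² − 100·439 = -40300
m = -40300 < 0,  v_rel·d = 60 > 0  ⇒  outside

inside=no margin=-40300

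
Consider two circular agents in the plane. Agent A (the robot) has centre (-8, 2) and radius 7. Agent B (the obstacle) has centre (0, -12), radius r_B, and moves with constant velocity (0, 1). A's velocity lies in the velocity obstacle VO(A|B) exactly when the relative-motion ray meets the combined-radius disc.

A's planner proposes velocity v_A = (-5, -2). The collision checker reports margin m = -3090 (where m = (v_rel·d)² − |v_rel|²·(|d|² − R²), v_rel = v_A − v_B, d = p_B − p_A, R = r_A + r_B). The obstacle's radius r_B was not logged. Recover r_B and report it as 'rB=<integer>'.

m = -3090
d = (8, -14);  v_rel = (-5, -3),  |v_rel|² = 34
v_rel×d = (-5)·(-14) − (-3)·(8) = 94
since m = R²·34 − 94²:  R² = (8836 + -3090) / 34 = 169
R = √169 = 13  ⇒  r_B = 13 − 7 = 6

rB=6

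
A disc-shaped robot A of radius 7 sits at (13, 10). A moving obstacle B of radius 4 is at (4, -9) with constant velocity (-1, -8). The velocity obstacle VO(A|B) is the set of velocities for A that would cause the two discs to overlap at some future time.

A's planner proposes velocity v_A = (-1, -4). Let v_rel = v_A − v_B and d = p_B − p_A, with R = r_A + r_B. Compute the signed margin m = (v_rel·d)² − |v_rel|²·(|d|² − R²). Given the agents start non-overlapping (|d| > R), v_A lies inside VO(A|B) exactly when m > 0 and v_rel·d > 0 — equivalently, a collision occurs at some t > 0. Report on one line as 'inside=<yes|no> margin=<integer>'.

d = (-9, -19),  |d|² = 442;  R = 7+4 = 11,  c = 442−11² = 321
v_rel = (0, 4),  |v_rel|² = 16;  v_rel·d = (0)·(-9) + (4)·(-19) = -76
16·t² + 152·t + 321 = 0  ⇒  m = (-76)² − 16·321 = 640
m = 640 > 0,  v_rel·d = -76 < 0  ⇒  outside

inside=no margin=640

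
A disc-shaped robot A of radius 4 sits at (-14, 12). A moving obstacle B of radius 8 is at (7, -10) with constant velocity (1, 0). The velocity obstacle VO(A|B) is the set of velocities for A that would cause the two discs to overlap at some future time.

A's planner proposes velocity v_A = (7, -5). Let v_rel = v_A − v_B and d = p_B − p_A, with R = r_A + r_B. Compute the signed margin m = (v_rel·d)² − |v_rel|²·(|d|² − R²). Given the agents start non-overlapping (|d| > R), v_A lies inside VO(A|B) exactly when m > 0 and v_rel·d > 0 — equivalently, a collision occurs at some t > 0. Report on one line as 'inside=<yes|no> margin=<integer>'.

d = (21, -22),  |d|² = 925;  R = 4+8 = 12,  c = 925−12² = 781
v_rel = (6, -5),  |v_rel|² = 61;  v_rel·d = (6)·(21) + (-5)·(-22) = 236
61·t² − 472·t + 781 = 0  ⇒  m = 236² − 61·781 = 8055
m = 8055 > 0,  v_rel·d = 236 > 0  ⇒  inside

inside=yes margin=8055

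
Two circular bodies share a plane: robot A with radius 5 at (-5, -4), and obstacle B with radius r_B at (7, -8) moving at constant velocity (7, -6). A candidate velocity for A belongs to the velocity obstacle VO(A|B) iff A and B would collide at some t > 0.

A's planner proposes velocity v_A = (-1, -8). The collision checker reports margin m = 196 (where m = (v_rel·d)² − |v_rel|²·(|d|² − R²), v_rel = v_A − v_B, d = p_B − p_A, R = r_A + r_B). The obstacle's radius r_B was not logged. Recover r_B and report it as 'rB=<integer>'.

m = 196
d = (12, -4);  v_rel = (-8, -2),  |v_rel|² = 68
v_rel×d = (-8)·(-4) − (-2)·(12) = 56
since m = R²·68 − 56²:  R² = (3136 + 196) / 68 = 49
R = √49 = 7  ⇒  r_B = 7 − 5 = 2

rB=2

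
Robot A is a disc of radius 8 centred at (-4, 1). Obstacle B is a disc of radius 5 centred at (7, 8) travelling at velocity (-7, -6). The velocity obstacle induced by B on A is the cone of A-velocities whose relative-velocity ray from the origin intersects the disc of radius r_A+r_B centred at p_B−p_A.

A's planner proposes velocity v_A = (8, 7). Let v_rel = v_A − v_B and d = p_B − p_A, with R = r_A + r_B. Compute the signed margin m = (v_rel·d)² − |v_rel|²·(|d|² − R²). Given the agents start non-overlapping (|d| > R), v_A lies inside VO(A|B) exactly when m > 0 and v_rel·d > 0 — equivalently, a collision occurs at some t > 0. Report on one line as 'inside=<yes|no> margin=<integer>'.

d = (11, 7),  |d|² = 170;  R = 8+5 = 13,  c = 170−13² = 1
v_rel = (15, 13),  |v_rel|² = 394;  v_rel·d = (15)·(11) + (13)·(7) = 256
394·t² − 512·t + 1 = 0  ⇒  m = 256² − 394·1 = 65142
m = 65142 > 0,  v_rel·d = 256 > 0  ⇒  inside

inside=yes margin=65142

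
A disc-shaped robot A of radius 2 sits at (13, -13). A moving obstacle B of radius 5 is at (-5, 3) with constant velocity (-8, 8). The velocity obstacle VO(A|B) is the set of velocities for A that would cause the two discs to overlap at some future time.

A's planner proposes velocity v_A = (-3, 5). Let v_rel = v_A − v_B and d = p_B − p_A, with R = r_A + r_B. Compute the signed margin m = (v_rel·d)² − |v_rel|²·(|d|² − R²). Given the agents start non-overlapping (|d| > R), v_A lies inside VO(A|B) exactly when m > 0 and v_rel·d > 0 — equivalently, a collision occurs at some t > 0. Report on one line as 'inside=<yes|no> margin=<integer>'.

d = (-18, 16),  |d|² = 580;  R = 2+5 = 7,  c = 580−7² = 531
v_rel = (5, -3),  |v_rel|² = 34;  v_rel·d = (5)·(-18) + (-3)·(16) = -138
34·t² + 276·t + 531 = 0  ⇒  m = (-138)² − 34·531 = 990
m = 990 > 0,  v_rel·d = -138 < 0  ⇒  outside

inside=no margin=990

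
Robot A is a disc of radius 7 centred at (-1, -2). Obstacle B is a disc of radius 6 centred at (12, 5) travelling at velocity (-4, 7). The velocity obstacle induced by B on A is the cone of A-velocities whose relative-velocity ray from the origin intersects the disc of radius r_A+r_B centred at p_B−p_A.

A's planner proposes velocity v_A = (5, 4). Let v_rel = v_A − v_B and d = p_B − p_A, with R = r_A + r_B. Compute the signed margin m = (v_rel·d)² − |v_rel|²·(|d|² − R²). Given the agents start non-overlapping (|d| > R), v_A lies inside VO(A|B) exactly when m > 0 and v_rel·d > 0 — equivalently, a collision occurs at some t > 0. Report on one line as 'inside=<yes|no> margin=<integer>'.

d = (13, 7),  |d|² = 218;  R = 7+6 = 13,  c = 218−13² = 49
v_rel = (9, -3),  |v_rel|² = 90;  v_rel·d = (9)·(13) + (-3)·(7) = 96
90·t² − 192·t + 49 = 0  ⇒  m = 96² − 90·49 = 4806
m = 4806 > 0,  v_rel·d = 96 > 0  ⇒  inside

inside=yes margin=4806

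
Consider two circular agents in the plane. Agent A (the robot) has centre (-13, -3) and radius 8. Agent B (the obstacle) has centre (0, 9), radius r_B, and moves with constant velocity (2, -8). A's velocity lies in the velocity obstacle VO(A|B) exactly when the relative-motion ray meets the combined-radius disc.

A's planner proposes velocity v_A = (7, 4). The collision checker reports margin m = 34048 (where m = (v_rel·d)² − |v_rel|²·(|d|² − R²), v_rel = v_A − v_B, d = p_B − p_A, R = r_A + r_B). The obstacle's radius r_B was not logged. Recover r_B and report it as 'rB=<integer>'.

m = 34048
d = (13, 12);  v_rel = (5, 12),  |v_rel|² = 169
v_rel×d = (5)·(12) − (12)·(13) = -96
since m = R²·169 − (-96)²:  R² = (9216 + 34048) / 169 = 256
R = √256 = 16  ⇒  r_B = 16 − 8 = 8

rB=8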